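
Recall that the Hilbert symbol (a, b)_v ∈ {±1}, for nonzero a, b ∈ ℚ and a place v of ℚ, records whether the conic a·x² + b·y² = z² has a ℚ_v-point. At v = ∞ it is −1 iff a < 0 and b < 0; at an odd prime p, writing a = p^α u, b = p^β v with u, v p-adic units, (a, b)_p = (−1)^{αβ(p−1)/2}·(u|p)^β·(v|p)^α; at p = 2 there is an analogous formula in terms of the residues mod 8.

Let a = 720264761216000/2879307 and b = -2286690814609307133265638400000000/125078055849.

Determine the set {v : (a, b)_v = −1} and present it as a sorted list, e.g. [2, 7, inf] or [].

[13, 41]

(a, b) ≡ (20477201745, -115661) mod (ℚ^×)²; places V = {2, 3, 5, 7, 11, 13, 17, 19, 29, 31, 37, 41, ∞}.
(a,b)_2: α=10, β=16; u≡1, v≡3 (mod 8); ε(u)ε(v)=0·1, αω(v)=10·1, βω(u)=16·0; sum ≡ 0  ⇒  +1.
(a,b)_41: α=-1, u≡12; β=-1, v≡37 (mod 41); (12|41)=-1, (37|41)=+1; sign (−1)^0·-1^-1·+1^-1 = -1.
(a,b)_17: α=-2, u≡1; β=-2, v≡7 (mod 17); (1|17)=+1, (7|17)=-1; sign (−1)^0·+1^-2·-1^-2 = +1.
(a,b)_3: α=-5, u≡1; β=-4, v≡1 (mod 3); (1|3)=+1, (1|3)=+1; sign (−1)^0·+1^-4·+1^-5 = +1.
(a,b)_∞: sgn(20477201745)=+, sgn(-115661)=−, so +1.
(a,b)_29: α=1, u≡14; β=2, v≡28 (mod 29); (14|29)=-1, (28|29)=+1; sign (−1)^0·-1^2·+1^1 = +1.
(a,b)_13: α=3, u≡4; β=7, v≡6 (mod 13); (4|13)=+1, (6|13)=-1; sign (−1)^0·+1^7·-1^3 = -1.
(a,b)_11: α=1, u≡9; β=2, v≡4 (mod 11); (9|11)=+1, (4|11)=+1; sign (−1)^0·+1^2·+1^1 = +1.
(a,b)_5: α=3, u≡4; β=8, v≡4 (mod 5); (4|5)=+1, (4|5)=+1; sign (−1)^0·+1^8·+1^3 = +1.
(a,b)_7: α=1, u≡5; β=3, v≡4 (mod 7); (5|7)=-1, (4|7)=+1; sign (−1)^1·-1^3·+1^1 = +1.
(a,b)_19: α=0, u≡5; β=-4, v≡9 (mod 19); (5|19)=+1, (9|19)=+1; sign (−1)^0·+1^-4·+1^0 = +1.
(a,b)_31: α=1, u≡6; β=3, v≡16 (mod 31); (6|31)=-1, (16|31)=+1; sign (−1)^1·-1^3·+1^1 = +1.
(a,b)_37: α=1, u≡21; β=2, v≡34 (mod 37); (21|37)=+1, (34|37)=+1; sign (−1)^0·+1^2·+1^1 = +1.
(20477201745, -115661 / ℚ) ramifies at {13, 41}: a division algebra.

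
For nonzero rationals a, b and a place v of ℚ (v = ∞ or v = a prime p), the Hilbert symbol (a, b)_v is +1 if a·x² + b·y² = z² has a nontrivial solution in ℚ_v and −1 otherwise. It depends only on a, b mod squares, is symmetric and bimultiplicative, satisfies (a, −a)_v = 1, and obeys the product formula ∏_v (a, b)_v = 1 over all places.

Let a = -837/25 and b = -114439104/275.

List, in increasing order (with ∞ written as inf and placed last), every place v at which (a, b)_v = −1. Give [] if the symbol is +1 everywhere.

[2, 11, 13, inf]

(a, b) ≡ (-93, -2185469) mod (ℚ^×)²; places V = {2, 3, 5, 11, 13, 17, 29, 31, ∞}.
(a,b)_11: α=0, u≡7; β=-1, v≡4 (mod 11); (7|11)=-1, (4|11)=+1; sign (−1)^0·-1^-1·+1^0 = -1.
(a,b)_2: α=0, β=6; u≡3, v≡3 (mod 8); ε(u)ε(v)=1·1, αω(v)=0·1, βω(u)=6·1; sum ≡ 1  ⇒  -1.
(a,b)_5: α=-2, u≡3; β=-2, v≡1 (mod 5); (3|5)=-1, (1|5)=+1; sign (−1)^0·-1^-2·+1^-2 = +1.
(a,b)_17: α=0, u≡8; β=1, v≡11 (mod 17); (8|17)=+1, (11|17)=-1; sign (−1)^0·+1^1·-1^0 = +1.
(a,b)_29: α=0, u≡28; β=1, v≡2 (mod 29); (28|29)=+1, (2|29)=-1; sign (−1)^0·+1^1·-1^0 = +1.
(a,b)_3: α=3, u≡2; β=2, v≡1 (mod 3); (2|3)=-1, (1|3)=+1; sign (−1)^0·-1^2·+1^3 = +1.
(a,b)_∞: sgn(-93)=−, sgn(-2185469)=−, so -1.
(a,b)_31: α=1, u≡20; β=1, v≡26 (mod 31); (20|31)=+1, (26|31)=-1; sign (−1)^1·+1^1·-1^1 = +1.
(a,b)_13: α=0, u≡5; β=1, v≡10 (mod 13); (5|13)=-1, (10|13)=+1; sign (−1)^0·-1^1·+1^0 = -1.
|Ram(-93, -2185469)| = 4, even; anisotropic at {2, 11, 13, ∞}.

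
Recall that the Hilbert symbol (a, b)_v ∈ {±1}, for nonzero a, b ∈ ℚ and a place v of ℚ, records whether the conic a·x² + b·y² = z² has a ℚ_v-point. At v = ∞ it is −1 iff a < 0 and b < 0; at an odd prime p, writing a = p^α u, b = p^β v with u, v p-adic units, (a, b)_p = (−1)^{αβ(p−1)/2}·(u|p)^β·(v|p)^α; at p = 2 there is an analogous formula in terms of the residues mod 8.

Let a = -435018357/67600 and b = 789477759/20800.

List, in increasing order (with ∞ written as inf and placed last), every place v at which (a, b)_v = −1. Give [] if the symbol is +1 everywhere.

[2, 3, 13, 29]

(a, b) ≡ (-1653, 7163) mod (ℚ^×)²; places V = {2, 3, 5, 7, 13, 19, 29, ∞}.
(a,b)_19: α=3, u≡10; β=3, v≡4 (mod 19); (10|19)=-1, (4|19)=+1; sign (−1)^1·-1^3·+1^3 = +1.
(a,b)_13: α=-2, u≡11; β=-1, v≡5 (mod 13); (11|13)=-1, (5|13)=-1; sign (−1)^0·-1^-1·-1^-2 = -1.
(a,b)_2: α=-4, β=-6; u≡3, v≡3 (mod 8); ε(u)ε(v)=1·1, αω(v)=-4·1, βω(u)=-6·1; sum ≡ 1  ⇒  -1.
(a,b)_5: α=-2, u≡2; β=-2, v≡2 (mod 5); (2|5)=-1, (2|5)=-1; sign (−1)^0·-1^-2·-1^-2 = +1.
(a,b)_7: α=0, u≡3; β=2, v≡1 (mod 7); (3|7)=-1, (1|7)=+1; sign (−1)^0·-1^2·+1^0 = +1.
(a,b)_29: α=1, u≡23; β=1, v≡8 (mod 29); (23|29)=+1, (8|29)=-1; sign (−1)^0·+1^1·-1^1 = -1.
(a,b)_∞: sgn(-1653)=−, sgn(7163)=+, so +1.
(a,b)_3: α=7, u≡1; β=4, v≡2 (mod 3); (1|3)=+1, (2|3)=-1; sign (−1)^0·+1^4·-1^7 = -1.
|Ram(-1653, 7163)| = 4, even; anisotropic at {2, 3, 13, 29}.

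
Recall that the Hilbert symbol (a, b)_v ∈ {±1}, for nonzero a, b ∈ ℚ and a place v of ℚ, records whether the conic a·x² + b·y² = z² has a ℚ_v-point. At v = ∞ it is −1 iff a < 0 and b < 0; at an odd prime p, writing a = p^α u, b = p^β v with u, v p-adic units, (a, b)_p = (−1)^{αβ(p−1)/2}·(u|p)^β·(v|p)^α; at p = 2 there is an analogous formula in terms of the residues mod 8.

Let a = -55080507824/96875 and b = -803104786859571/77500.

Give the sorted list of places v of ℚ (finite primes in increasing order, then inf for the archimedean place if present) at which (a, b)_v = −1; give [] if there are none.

(a, b) ≡ (-1757545, -351509) mod (ℚ^×)²; places V = {2, 3, 5, 7, 17, 19, 23, 29, 31, ∞}.
(a,b)_29: α=3, u≡5; β=3, v≡1 (mod 29); (5|29)=+1, (1|29)=+1; sign (−1)^0·+1^3·+1^3 = +1.
(a,b)_∞: sgn(-1757545)=−, sgn(-351509)=−, so -1.
(a,b)_19: α=2, u≡10; β=2, v≡12 (mod 19); (10|19)=-1, (12|19)=-1; sign (−1)^0·-1^2·-1^2 = +1.
(a,b)_17: α=1, u≡1; β=1, v≡11 (mod 17); (1|17)=+1, (11|17)=-1; sign (−1)^0·+1^1·-1^1 = -1.
(a,b)_31: α=-1, u≡5; β=-1, v≡20 (mod 31); (5|31)=+1, (20|31)=+1; sign (−1)^1·+1^-1·+1^-1 = -1.
(a,b)_5: α=-5, u≡1; β=-4, v≡1 (mod 5); (1|5)=+1, (1|5)=+1; sign (−1)^0·+1^-4·+1^-5 = +1.
(a,b)_23: α=1, u≡22; β=3, v≡4 (mod 23); (22|23)=-1, (4|23)=+1; sign (−1)^1·-1^3·+1^1 = +1.
(a,b)_3: α=0, u≡2; β=2, v≡1 (mod 3); (2|3)=-1, (1|3)=+1; sign (−1)^0·-1^2·+1^0 = +1.
(a,b)_7: α=0, u≡4; β=2, v≡6 (mod 7); (4|7)=+1, (6|7)=-1; sign (−1)^0·+1^2·-1^0 = +1.
(a,b)_2: α=4, β=-2; u≡7, v≡3 (mod 8); ε(u)ε(v)=1·1, αω(v)=4·1, βω(u)=-2·0; sum ≡ 1  ⇒  -1.
|Ram(-1757545, -351509)| = 4, even; anisotropic at {2, 17, 31, ∞}.

[2, 17, 31, inf]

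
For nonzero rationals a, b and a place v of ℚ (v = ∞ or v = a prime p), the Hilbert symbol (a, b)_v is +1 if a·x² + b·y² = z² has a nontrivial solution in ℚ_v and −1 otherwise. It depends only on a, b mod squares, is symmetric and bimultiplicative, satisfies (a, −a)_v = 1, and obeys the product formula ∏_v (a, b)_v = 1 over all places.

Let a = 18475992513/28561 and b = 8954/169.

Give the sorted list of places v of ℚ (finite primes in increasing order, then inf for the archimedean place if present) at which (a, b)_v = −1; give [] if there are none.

[17, 37]

Mod squares: a ≡ 17, b ≡ 74. Check v ∈ {∞, 2, 3, 11, 13, 17, 37}.
v=2: v_2(a)=0, v_2(b)=1; units ≡ 1, 5 (mod 8); ε·ε+αω+βω = 0·0+0·1+1·0 ≡ 0  ⇒  (a,b)_2 = +1.
v=∞: 17 > 0 and 74 > 0  ⇒  (a,b)_∞ = +1.
v=3: a=3^8·(≡2), b=3^0·(≡2) mod 3; (2|3)=-1, (2|3)=-1; (−1)^{8·0·1}·(-1)^0·(-1)^8 = +1.
v=13: a=13^-4·(≡4), b=13^-2·(≡10) mod 13; (4|13)=+1, (10|13)=+1; (−1)^{-4·-2·6}·(+1)^-2·(+1)^-4 = +1.
v=17: a=17^1·(≡16), b=17^0·(≡5) mod 17; (16|17)=+1, (5|17)=-1; (−1)^{1·0·8}·(+1)^0·(-1)^1 = -1.
v=11: a=11^2·(≡8), b=11^2·(≡2) mod 11; (8|11)=-1, (2|11)=-1; (−1)^{2·2·5}·(-1)^2·(-1)^2 = +1.
v=37: a=37^2·(≡23), b=37^1·(≡8) mod 37; (23|37)=-1, (8|37)=-1; (−1)^{2·1·18}·(-1)^1·(-1)^2 = -1.
|Ram(17, 74)| = 2, even; anisotropic at {17, 37}.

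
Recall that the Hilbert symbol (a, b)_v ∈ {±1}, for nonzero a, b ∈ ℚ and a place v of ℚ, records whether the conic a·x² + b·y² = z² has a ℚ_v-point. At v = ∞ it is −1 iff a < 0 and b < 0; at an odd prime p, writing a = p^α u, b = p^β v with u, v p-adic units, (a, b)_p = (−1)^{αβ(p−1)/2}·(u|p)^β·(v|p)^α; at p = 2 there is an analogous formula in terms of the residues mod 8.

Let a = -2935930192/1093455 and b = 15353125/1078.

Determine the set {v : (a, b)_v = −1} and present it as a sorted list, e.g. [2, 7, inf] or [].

Mod squares: a ≡ -715, b ≡ 1870. Check v ∈ {∞, 2, 3, 5, 7, 11, 13, 17, 47}.
v=11: a=11^-1·(≡4), b=11^-1·(≡4) mod 11; (4|11)=+1, (4|11)=+1; (−1)^{-1·-1·5}·(+1)^-1·(+1)^-1 = -1.
v=47: a=47^-2·(≡21), b=47^0·(≡12) mod 47; (21|47)=+1, (12|47)=+1; (−1)^{-2·0·23}·(+1)^0·(+1)^-2 = +1.
v=2: v_2(a)=4, v_2(b)=-1; units ≡ 5, 7 (mod 8); ε·ε+αω+βω = 0·1+4·0+-1·1 ≡ 1  ⇒  (a,b)_2 = -1.
v=3: a=3^-2·(≡2), b=3^0·(≡1) mod 3; (2|3)=-1, (1|3)=+1; (−1)^{-2·0·1}·(-1)^0·(+1)^-2 = +1.
v=5: a=5^-1·(≡3), b=5^5·(≡1) mod 5; (3|5)=-1, (1|5)=+1; (−1)^{-1·5·2}·(-1)^5·(+1)^-1 = -1.
v=17: a=17^4·(≡15), b=17^3·(≡2) mod 17; (15|17)=+1, (2|17)=+1; (−1)^{4·3·8}·(+1)^3·(+1)^4 = +1.
v=13: a=13^3·(≡1), b=13^0·(≡5) mod 13; (1|13)=+1, (5|13)=-1; (−1)^{3·0·6}·(+1)^0·(-1)^3 = -1.
v=7: a=7^0·(≡6), b=7^-2·(≡4) mod 7; (6|7)=-1, (4|7)=+1; (−1)^{0·-2·3}·(-1)^-2·(+1)^0 = +1.
v=∞: -715 < 0 and 1870 > 0  ⇒  (a,b)_∞ = +1.
Ram(-715, 1870) = {2, 5, 11, 13}; no ℚ_2-point on the conic.

[2, 5, 11, 13]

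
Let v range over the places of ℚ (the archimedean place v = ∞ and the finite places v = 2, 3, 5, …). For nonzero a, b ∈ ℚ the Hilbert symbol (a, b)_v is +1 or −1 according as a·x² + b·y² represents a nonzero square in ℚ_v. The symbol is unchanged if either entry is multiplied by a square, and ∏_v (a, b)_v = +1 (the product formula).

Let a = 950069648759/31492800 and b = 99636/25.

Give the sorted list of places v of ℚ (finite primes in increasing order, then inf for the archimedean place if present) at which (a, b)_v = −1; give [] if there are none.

[3, 7, 23, 29]

Mod squares: a ≡ 154077, b ≡ 69. Check v ∈ {∞, 2, 3, 5, 7, 11, 17, 19, 23, 29}.
v=19: a=19^0·(≡4), b=19^2·(≡8) mod 19; (4|19)=+1, (8|19)=-1; (−1)^{0·2·9}·(+1)^2·(-1)^0 = +1.
v=17: a=17^2·(≡10), b=17^0·(≡2) mod 17; (10|17)=-1, (2|17)=+1; (−1)^{2·0·8}·(-1)^0·(+1)^2 = +1.
v=11: a=11^3·(≡9), b=11^0·(≡3) mod 11; (9|11)=+1, (3|11)=+1; (−1)^{3·0·5}·(+1)^0·(+1)^3 = +1.
v=5: a=5^-2·(≡2), b=5^-2·(≡1) mod 5; (2|5)=-1, (1|5)=+1; (−1)^{-2·-2·2}·(-1)^-2·(+1)^-2 = +1.
v=2: v_2(a)=-6, v_2(b)=2; units ≡ 5, 5 (mod 8); ε·ε+αω+βω = 0·0+-6·1+2·1 ≡ 0  ⇒  (a,b)_2 = +1.
v=3: a=3^-9·(≡2), b=3^1·(≡2) mod 3; (2|3)=-1, (2|3)=-1; (−1)^{-9·1·1}·(-1)^1·(-1)^-9 = -1.
v=29: a=29^1·(≡9), b=29^0·(≡2) mod 29; (9|29)=+1, (2|29)=-1; (−1)^{1·0·14}·(+1)^0·(-1)^1 = -1.
v=7: a=7^1·(≡3), b=7^0·(≡3) mod 7; (3|7)=-1, (3|7)=-1; (−1)^{1·0·3}·(-1)^0·(-1)^1 = -1.
v=∞: 154077 > 0 and 69 > 0  ⇒  (a,b)_∞ = +1.
v=23: a=23^3·(≡16), b=23^1·(≡4) mod 23; (16|23)=+1, (4|23)=+1; (−1)^{3·1·11}·(+1)^1·(+1)^3 = -1.
|Ram(154077, 69)| = 4, even; anisotropic at {3, 7, 23, 29}.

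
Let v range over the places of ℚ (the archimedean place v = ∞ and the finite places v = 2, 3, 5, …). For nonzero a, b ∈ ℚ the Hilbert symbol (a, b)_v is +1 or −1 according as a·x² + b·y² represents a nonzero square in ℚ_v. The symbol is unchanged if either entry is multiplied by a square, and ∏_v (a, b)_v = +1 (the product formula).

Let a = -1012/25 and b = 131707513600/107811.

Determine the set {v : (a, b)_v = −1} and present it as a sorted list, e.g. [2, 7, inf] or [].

[13, 19, 23, 29]

Mod squares: a ≡ -253, b ≡ 1339481. Check v ∈ {∞, 2, 3, 5, 11, 13, 17, 19, 23, 29}.
v=5: a=5^-2·(≡3), b=5^2·(≡4) mod 5; (3|5)=-1, (4|5)=+1; (−1)^{-2·2·2}·(-1)^2·(+1)^-2 = +1.
v=∞: -253 < 0 and 1339481 > 0  ⇒  (a,b)_∞ = +1.
v=3: a=3^0·(≡2), b=3^-4·(≡2) mod 3; (2|3)=-1, (2|3)=-1; (−1)^{0·-4·1}·(-1)^-4·(-1)^0 = +1.
v=23: a=23^1·(≡1), b=23^0·(≡11) mod 23; (1|23)=+1, (11|23)=-1; (−1)^{1·0·11}·(+1)^0·(-1)^1 = -1.
v=13: a=13^0·(≡11), b=13^3·(≡1) mod 13; (11|13)=-1, (1|13)=+1; (−1)^{0·3·6}·(-1)^3·(+1)^0 = -1.
v=2: v_2(a)=2, v_2(b)=8; units ≡ 3, 1 (mod 8); ε·ε+αω+βω = 1·0+2·0+8·1 ≡ 0  ⇒  (a,b)_2 = +1.
v=11: a=11^1·(≡6), b=11^-3·(≡9) mod 11; (6|11)=-1, (9|11)=+1; (−1)^{1·-3·5}·(-1)^-3·(+1)^1 = +1.
v=17: a=17^0·(≡1), b=17^1·(≡16) mod 17; (1|17)=+1, (16|17)=+1; (−1)^{0·1·8}·(+1)^1·(+1)^0 = +1.
v=19: a=19^0·(≡15), b=19^1·(≡11) mod 19; (15|19)=-1, (11|19)=+1; (−1)^{0·1·9}·(-1)^1·(+1)^0 = -1.
v=29: a=29^0·(≡21), b=29^1·(≡14) mod 29; (21|29)=-1, (14|29)=-1; (−1)^{0·1·14}·(-1)^1·(-1)^0 = -1.
|Ram(-253, 1339481)| = 4, even; anisotropic at {13, 19, 23, 29}.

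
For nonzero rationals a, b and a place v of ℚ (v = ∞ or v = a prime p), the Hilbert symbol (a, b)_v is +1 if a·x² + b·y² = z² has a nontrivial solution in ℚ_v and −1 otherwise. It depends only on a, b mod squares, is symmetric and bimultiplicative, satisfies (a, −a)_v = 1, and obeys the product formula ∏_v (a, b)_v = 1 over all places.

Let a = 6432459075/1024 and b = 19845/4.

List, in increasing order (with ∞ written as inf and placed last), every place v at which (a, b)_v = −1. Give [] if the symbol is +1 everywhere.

Mod squares: a ≡ 3, b ≡ 5. Check v ∈ {∞, 2, 3, 5, 7}.
v=2: v_2(a)=-10, v_2(b)=-2; units ≡ 3, 5 (mod 8); ε·ε+αω+βω = 1·0+-10·1+-2·1 ≡ 0  ⇒  (a,b)_2 = +1.
v=∞: 3 > 0 and 5 > 0  ⇒  (a,b)_∞ = +1.
v=3: a=3^7·(≡1), b=3^4·(≡2) mod 3; (1|3)=+1, (2|3)=-1; (−1)^{7·4·1}·(+1)^4·(-1)^7 = -1.
v=5: a=5^2·(≡2), b=5^1·(≡1) mod 5; (2|5)=-1, (1|5)=+1; (−1)^{2·1·2}·(-1)^1·(+1)^2 = -1.
v=7: a=7^6·(≡6), b=7^2·(≡5) mod 7; (6|7)=-1, (5|7)=-1; (−1)^{6·2·3}·(-1)^2·(-1)^6 = +1.
(3, 5 / ℚ) ramifies at {3, 5}: a division algebra.

[3, 5]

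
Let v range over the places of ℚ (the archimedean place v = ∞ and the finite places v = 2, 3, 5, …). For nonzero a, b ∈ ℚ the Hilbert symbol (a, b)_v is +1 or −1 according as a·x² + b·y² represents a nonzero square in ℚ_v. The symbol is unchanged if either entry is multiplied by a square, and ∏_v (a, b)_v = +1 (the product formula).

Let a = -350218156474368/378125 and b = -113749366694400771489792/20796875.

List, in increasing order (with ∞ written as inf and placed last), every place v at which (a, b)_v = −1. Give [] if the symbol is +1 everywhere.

[5, 13, 17, inf]

Mod squares: a ≡ -1190, b ≡ -143. Check v ∈ {∞, 2, 3, 5, 7, 11, 13, 17}.
v=7: a=7^1·(≡3), b=7^2·(≡2) mod 7; (3|7)=-1, (2|7)=+1; (−1)^{1·2·3}·(-1)^2·(+1)^1 = +1.
v=5: a=5^-5·(≡2), b=5^-6·(≡3) mod 5; (2|5)=-1, (3|5)=-1; (−1)^{-5·-6·2}·(-1)^-6·(-1)^-5 = -1.
v=11: a=11^-2·(≡5), b=11^-3·(≡9) mod 11; (5|11)=+1, (9|11)=+1; (−1)^{-2·-3·5}·(+1)^-3·(+1)^-2 = +1.
v=13: a=13^2·(≡7), b=13^3·(≡5) mod 13; (7|13)=-1, (5|13)=-1; (−1)^{2·3·6}·(-1)^3·(-1)^2 = -1.
v=17: a=17^1·(≡9), b=17^2·(≡10) mod 17; (9|17)=+1, (10|17)=-1; (−1)^{1·2·8}·(+1)^2·(-1)^1 = -1.
v=2: v_2(a)=15, v_2(b)=20; units ≡ 5, 1 (mod 8); ε·ε+αω+βω = 0·0+15·0+20·1 ≡ 0  ⇒  (a,b)_2 = +1.
v=3: a=3^12·(≡1), b=3^20·(≡1) mod 3; (1|3)=+1, (1|3)=+1; (−1)^{12·20·1}·(+1)^20·(+1)^12 = +1.
v=∞: -1190 < 0 and -143 < 0  ⇒  (a,b)_∞ = -1.
|Ram(-1190, -143)| = 4, even; anisotropic at {5, 13, 17, ∞}.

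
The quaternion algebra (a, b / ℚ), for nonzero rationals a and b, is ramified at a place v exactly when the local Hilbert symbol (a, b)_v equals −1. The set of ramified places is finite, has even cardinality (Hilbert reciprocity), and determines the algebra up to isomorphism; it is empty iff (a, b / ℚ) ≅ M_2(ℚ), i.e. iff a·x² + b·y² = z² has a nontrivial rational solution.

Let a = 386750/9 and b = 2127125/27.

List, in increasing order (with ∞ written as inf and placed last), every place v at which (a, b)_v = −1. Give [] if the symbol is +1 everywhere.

[2, 3]

Mod squares: a ≡ 15470, b ≡ 255255. Check v ∈ {∞, 2, 3, 5, 7, 11, 13, 17}.
v=17: a=17^1·(≡8), b=17^1·(≡9) mod 17; (8|17)=+1, (9|17)=+1; (−1)^{1·1·8}·(+1)^1·(+1)^1 = +1.
v=7: a=7^1·(≡3), b=7^1·(≡2) mod 7; (3|7)=-1, (2|7)=+1; (−1)^{1·1·3}·(-1)^1·(+1)^1 = +1.
v=13: a=13^1·(≡5), b=13^1·(≡7) mod 13; (5|13)=-1, (7|13)=-1; (−1)^{1·1·6}·(-1)^1·(-1)^1 = +1.
v=3: a=3^-2·(≡2), b=3^-3·(≡2) mod 3; (2|3)=-1, (2|3)=-1; (−1)^{-2·-3·1}·(-1)^-3·(-1)^-2 = -1.
v=11: a=11^0·(≡5), b=11^1·(≡10) mod 11; (5|11)=+1, (10|11)=-1; (−1)^{0·1·5}·(+1)^1·(-1)^0 = +1.
v=∞: 15470 > 0 and 255255 > 0  ⇒  (a,b)_∞ = +1.
v=5: a=5^3·(≡1), b=5^3·(≡1) mod 5; (1|5)=+1, (1|5)=+1; (−1)^{3·3·2}·(+1)^3·(+1)^3 = +1.
v=2: v_2(a)=1, v_2(b)=0; units ≡ 7, 7 (mod 8); ε·ε+αω+βω = 1·1+1·0+0·0 ≡ 1  ⇒  (a,b)_2 = -1.
|Ram(15470, 255255)| = 2, even; anisotropic at {2, 3}.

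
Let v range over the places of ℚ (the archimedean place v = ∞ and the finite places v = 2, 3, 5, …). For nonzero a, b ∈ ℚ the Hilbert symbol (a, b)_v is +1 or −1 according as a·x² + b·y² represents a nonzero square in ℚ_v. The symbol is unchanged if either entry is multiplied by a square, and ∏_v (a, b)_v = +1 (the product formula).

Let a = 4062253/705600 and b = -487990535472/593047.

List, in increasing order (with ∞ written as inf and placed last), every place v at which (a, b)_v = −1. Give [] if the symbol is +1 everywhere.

[11, 19]

(a, b) ≡ (13, -46189) mod (ℚ^×)²; places V = {2, 3, 5, 7, 11, 13, 17, 19, 43, ∞}.
(a,b)_2: α=-6, β=4; u≡5, v≡3 (mod 8); ε(u)ε(v)=0·1, αω(v)=-6·1, βω(u)=4·1; sum ≡ 0  ⇒  +1.
(a,b)_11: α=0, u≡6; β=3, v≡5 (mod 11); (6|11)=-1, (5|11)=+1; sign (−1)^0·-1^3·+1^0 = -1.
(a,b)_3: α=-2, u≡1; β=6, v≡2 (mod 3); (1|3)=+1, (2|3)=-1; sign (−1)^0·+1^6·-1^-2 = +1.
(a,b)_13: α=3, u≡10; β=-1, v≡1 (mod 13); (10|13)=+1, (1|13)=+1; sign (−1)^0·+1^-1·+1^3 = +1.
(a,b)_17: α=0, u≡8; β=1, v≡3 (mod 17); (8|17)=+1, (3|17)=-1; sign (−1)^0·+1^1·-1^0 = +1.
(a,b)_19: α=0, u≡14; β=-1, v≡6 (mod 19); (14|19)=-1, (6|19)=+1; sign (−1)^0·-1^-1·+1^0 = -1.
(a,b)_43: α=2, u≡40; β=2, v≡11 (mod 43); (40|43)=+1, (11|43)=+1; sign (−1)^0·+1^2·+1^2 = +1.
(a,b)_∞: sgn(13)=+, sgn(-46189)=−, so +1.
(a,b)_7: α=-2, u≡6; β=-4, v≡4 (mod 7); (6|7)=-1, (4|7)=+1; sign (−1)^0·-1^-4·+1^-2 = +1.
(a,b)_5: α=-2, u≡2; β=0, v≡4 (mod 5); (2|5)=-1, (4|5)=+1; sign (−1)^0·-1^0·+1^-2 = +1.
Ram(13, -46189) = {11, 19}; no ℚ_11-point on the conic.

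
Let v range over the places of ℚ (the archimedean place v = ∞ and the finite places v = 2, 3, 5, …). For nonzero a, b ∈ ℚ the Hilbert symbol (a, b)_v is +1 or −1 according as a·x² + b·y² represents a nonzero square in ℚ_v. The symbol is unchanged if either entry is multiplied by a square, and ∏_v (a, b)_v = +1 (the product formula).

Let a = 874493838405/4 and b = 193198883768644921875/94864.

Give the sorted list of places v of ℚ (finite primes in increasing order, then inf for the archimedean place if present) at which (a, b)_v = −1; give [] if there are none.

(a, b) ≡ (5, 38019) mod (ℚ^×)²; places V = {2, 3, 5, 7, 11, 19, 23, 29, ∞}.
(a,b)_2: α=-2, β=-4; u≡5, v≡3 (mod 8); ε(u)ε(v)=0·1, αω(v)=-2·1, βω(u)=-4·1; sum ≡ 0  ⇒  +1.
(a,b)_23: α=2, u≡10; β=3, v≡21 (mod 23); (10|23)=-1, (21|23)=-1; sign (−1)^0·-1^3·-1^2 = -1.
(a,b)_11: α=2, u≡3; β=-2, v≡5 (mod 11); (3|11)=+1, (5|11)=+1; sign (−1)^0·+1^-2·+1^2 = +1.
(a,b)_3: α=2, u≡2; β=5, v≡1 (mod 3); (2|3)=-1, (1|3)=+1; sign (−1)^0·-1^5·+1^2 = -1.
(a,b)_29: α=2, u≡22; β=3, v≡28 (mod 29); (22|29)=+1, (28|29)=+1; sign (−1)^0·+1^3·+1^2 = +1.
(a,b)_5: α=1, u≡4; β=8, v≡4 (mod 5); (4|5)=+1, (4|5)=+1; sign (−1)^0·+1^8·+1^1 = +1.
(a,b)_19: α=2, u≡11; β=3, v≡11 (mod 19); (11|19)=+1, (11|19)=+1; sign (−1)^0·+1^3·+1^2 = +1.
(a,b)_∞: sgn(5)=+, sgn(38019)=+, so +1.
(a,b)_7: α=0, u≡3; β=-2, v≡2 (mod 7); (3|7)=-1, (2|7)=+1; sign (−1)^0·-1^-2·+1^0 = +1.
(5, 38019 / ℚ) ramifies at {3, 23}: a division algebra.

[3, 23]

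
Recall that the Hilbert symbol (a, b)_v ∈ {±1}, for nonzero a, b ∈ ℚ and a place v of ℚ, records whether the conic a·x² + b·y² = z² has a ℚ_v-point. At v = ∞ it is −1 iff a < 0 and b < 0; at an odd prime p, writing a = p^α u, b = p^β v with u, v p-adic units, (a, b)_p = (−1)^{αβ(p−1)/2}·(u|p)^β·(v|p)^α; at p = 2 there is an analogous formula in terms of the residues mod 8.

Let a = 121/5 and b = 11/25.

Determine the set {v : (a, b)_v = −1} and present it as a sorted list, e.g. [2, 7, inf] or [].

[]

(a, b) ≡ (5, 11) mod (ℚ^×)²; places V = {2, 5, 11, ∞}.
(a,b)_∞: sgn(5)=+, sgn(11)=+, so +1.
(a,b)_2: α=0, β=0; u≡5, v≡3 (mod 8); ε(u)ε(v)=0·1, αω(v)=0·1, βω(u)=0·1; sum ≡ 0  ⇒  +1.
(a,b)_11: α=2, u≡9; β=1, v≡4 (mod 11); (9|11)=+1, (4|11)=+1; sign (−1)^0·+1^1·+1^2 = +1.
(a,b)_5: α=-1, u≡1; β=-2, v≡1 (mod 5); (1|5)=+1, (1|5)=+1; sign (−1)^0·+1^-2·+1^-1 = +1.
Every local symbol is +1, so the conic 5·x² + 11·y² = z² has ℚ_v-points for all v and hence a ℚ-point; (a, b / ℚ) ≅ M_2(ℚ).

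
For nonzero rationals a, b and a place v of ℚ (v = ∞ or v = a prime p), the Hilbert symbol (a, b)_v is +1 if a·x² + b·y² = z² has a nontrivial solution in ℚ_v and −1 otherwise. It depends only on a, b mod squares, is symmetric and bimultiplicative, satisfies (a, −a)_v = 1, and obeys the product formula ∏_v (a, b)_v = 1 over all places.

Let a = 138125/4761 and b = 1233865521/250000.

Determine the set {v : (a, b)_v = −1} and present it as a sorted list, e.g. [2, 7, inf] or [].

Mod squares: a ≡ 221, b ≡ 5289. Check v ∈ {∞, 2, 3, 5, 7, 13, 17, 23, 41, 43}.
v=2: v_2(a)=0, v_2(b)=-4; units ≡ 5, 1 (mod 8); ε·ε+αω+βω = 0·0+0·0+-4·1 ≡ 0  ⇒  (a,b)_2 = +1.
v=∞: 221 > 0 and 5289 > 0  ⇒  (a,b)_∞ = +1.
v=7: a=7^0·(≡1), b=7^2·(≡2) mod 7; (1|7)=+1, (2|7)=+1; (−1)^{0·2·3}·(+1)^2·(+1)^0 = +1.
v=3: a=3^-2·(≡2), b=3^3·(≡2) mod 3; (2|3)=-1, (2|3)=-1; (−1)^{-2·3·1}·(-1)^3·(-1)^-2 = -1.
v=17: a=17^1·(≡16), b=17^0·(≡2) mod 17; (16|17)=+1, (2|17)=+1; (−1)^{1·0·8}·(+1)^0·(+1)^1 = +1.
v=23: a=23^-2·(≡19), b=23^2·(≡5) mod 23; (19|23)=-1, (5|23)=-1; (−1)^{-2·2·11}·(-1)^2·(-1)^-2 = +1.
v=41: a=41^0·(≡32), b=41^1·(≡14) mod 41; (32|41)=+1, (14|41)=-1; (−1)^{0·1·20}·(+1)^1·(-1)^0 = +1.
v=5: a=5^4·(≡1), b=5^-6·(≡1) mod 5; (1|5)=+1, (1|5)=+1; (−1)^{4·-6·2}·(+1)^-6·(+1)^4 = +1.
v=43: a=43^0·(≡10), b=43^1·(≡42) mod 43; (10|43)=+1, (42|43)=-1; (−1)^{0·1·21}·(+1)^1·(-1)^0 = +1.
v=13: a=13^1·(≡10), b=13^0·(≡7) mod 13; (10|13)=+1, (7|13)=-1; (−1)^{1·0·6}·(+1)^0·(-1)^1 = -1.
Ram(221, 5289) = {3, 13}; no ℚ_3-point on the conic.

[3, 13]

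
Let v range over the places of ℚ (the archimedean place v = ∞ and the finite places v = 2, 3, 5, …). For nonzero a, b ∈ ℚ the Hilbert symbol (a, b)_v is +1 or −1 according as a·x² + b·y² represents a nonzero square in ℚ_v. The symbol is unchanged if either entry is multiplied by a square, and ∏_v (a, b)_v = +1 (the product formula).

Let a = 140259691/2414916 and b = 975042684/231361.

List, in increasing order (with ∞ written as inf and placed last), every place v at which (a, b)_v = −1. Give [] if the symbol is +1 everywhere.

(a, b) ≡ (19, 24871) mod (ℚ^×)²; places V = {2, 3, 7, 11, 13, 17, 19, 37, ∞}.
(a,b)_19: α=3, u≡11; β=1, v≡7 (mod 19); (11|19)=+1, (7|19)=+1; sign (−1)^1·+1^1·+1^3 = -1.
(a,b)_7: α=-2, u≡3; β=1, v≡4 (mod 7); (3|7)=-1, (4|7)=+1; sign (−1)^0·-1^1·+1^-2 = -1.
(a,b)_37: α=-2, u≡14; β=-2, v≡7 (mod 37); (14|37)=-1, (7|37)=+1; sign (−1)^0·-1^-2·+1^-2 = +1.
(a,b)_∞: sgn(19)=+, sgn(24871)=+, so +1.
(a,b)_2: α=-2, β=2; u≡3, v≡7 (mod 8); ε(u)ε(v)=1·1, αω(v)=-2·0, βω(u)=2·1; sum ≡ 1  ⇒  -1.
(a,b)_11: α=2, u≡10; β=3, v≡7 (mod 11); (10|11)=-1, (7|11)=-1; sign (−1)^0·-1^3·-1^2 = -1.
(a,b)_13: α=2, u≡11; β=-2, v≡11 (mod 13); (11|13)=-1, (11|13)=-1; sign (−1)^0·-1^-2·-1^2 = +1.
(a,b)_3: α=-2, u≡1; β=4, v≡1 (mod 3); (1|3)=+1, (1|3)=+1; sign (−1)^0·+1^4·+1^-2 = +1.
(a,b)_17: α=0, u≡8; β=1, v≡13 (mod 17); (8|17)=+1, (13|17)=+1; sign (−1)^0·+1^1·+1^0 = +1.
|Ram(19, 24871)| = 4, even; anisotropic at {2, 7, 11, 19}.

[2, 7, 11, 19]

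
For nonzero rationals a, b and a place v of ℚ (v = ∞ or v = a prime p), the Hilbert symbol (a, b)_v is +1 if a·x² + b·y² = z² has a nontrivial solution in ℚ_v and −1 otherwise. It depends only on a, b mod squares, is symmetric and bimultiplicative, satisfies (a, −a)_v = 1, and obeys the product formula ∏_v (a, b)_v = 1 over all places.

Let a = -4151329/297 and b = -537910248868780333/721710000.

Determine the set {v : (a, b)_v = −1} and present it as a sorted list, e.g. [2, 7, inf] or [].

Mod squares: a ≡ -57057, b ≡ -143. Check v ∈ {∞, 2, 3, 5, 7, 11, 13, 19}.
v=5: a=5^0·(≡3), b=5^-4·(≡2) mod 5; (3|5)=-1, (2|5)=-1; (−1)^{0·-4·2}·(-1)^-4·(-1)^0 = +1.
v=2: v_2(a)=0, v_2(b)=-4; units ≡ 7, 1 (mod 8); ε·ε+αω+βω = 1·0+0·0+-4·0 ≡ 0  ⇒  (a,b)_2 = +1.
v=11: a=11^-1·(≡1), b=11^-1·(≡3) mod 11; (1|11)=+1, (3|11)=+1; (−1)^{-1·-1·5}·(+1)^-1·(+1)^-1 = -1.
v=19: a=19^1·(≡15), b=19^2·(≡6) mod 19; (15|19)=-1, (6|19)=+1; (−1)^{1·2·9}·(-1)^2·(+1)^1 = +1.
v=3: a=3^-3·(≡1), b=3^-8·(≡1) mod 3; (1|3)=+1, (1|3)=+1; (−1)^{-3·-8·1}·(+1)^-8·(+1)^-3 = +1.
v=13: a=13^1·(≡7), b=13^3·(≡11) mod 13; (7|13)=-1, (11|13)=-1; (−1)^{1·3·6}·(-1)^3·(-1)^1 = +1.
v=∞: -57057 < 0 and -143 < 0  ⇒  (a,b)_∞ = -1.
v=7: a=7^5·(≡4), b=7^14·(≡1) mod 7; (4|7)=+1, (1|7)=+1; (−1)^{5·14·3}·(+1)^14·(+1)^5 = +1.
|Ram(-57057, -143)| = 2, even; anisotropic at {11, ∞}.

[11, inf]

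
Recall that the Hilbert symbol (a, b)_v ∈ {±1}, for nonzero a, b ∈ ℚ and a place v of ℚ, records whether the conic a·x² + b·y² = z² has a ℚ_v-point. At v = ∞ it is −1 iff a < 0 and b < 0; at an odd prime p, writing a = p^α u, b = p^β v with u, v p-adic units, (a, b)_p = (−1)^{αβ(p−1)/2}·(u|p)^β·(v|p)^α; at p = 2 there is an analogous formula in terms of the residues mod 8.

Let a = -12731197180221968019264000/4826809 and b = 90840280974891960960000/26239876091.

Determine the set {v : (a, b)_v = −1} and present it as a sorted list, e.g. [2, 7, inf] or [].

[11, 19, 29, 37]

Mod squares: a ≡ -290, b ≡ 54131. Check v ∈ {∞, 2, 3, 5, 7, 11, 13, 17, 19, 29, 37}.
v=37: a=37^0·(≡20), b=37^1·(≡17) mod 37; (20|37)=-1, (17|37)=-1; (−1)^{0·1·18}·(-1)^1·(-1)^0 = -1.
v=3: a=3^4·(≡1), b=3^6·(≡2) mod 3; (1|3)=+1, (2|3)=-1; (−1)^{4·6·1}·(+1)^6·(-1)^4 = +1.
v=19: a=19^8·(≡3), b=19^7·(≡8) mod 19; (3|19)=-1, (8|19)=-1; (−1)^{8·7·9}·(-1)^7·(-1)^8 = -1.
v=2: v_2(a)=9, v_2(b)=10; units ≡ 7, 3 (mod 8); ε·ε+αω+βω = 1·1+9·1+10·0 ≡ 0  ⇒  (a,b)_2 = +1.
v=5: a=5^3·(≡2), b=5^4·(≡1) mod 5; (2|5)=-1, (1|5)=+1; (−1)^{3·4·2}·(-1)^4·(+1)^3 = +1.
v=11: a=11^2·(≡2), b=11^-1·(≡3) mod 11; (2|11)=-1, (3|11)=+1; (−1)^{2·-1·5}·(-1)^-1·(+1)^2 = -1.
v=∞: -290 < 0 and 54131 > 0  ⇒  (a,b)_∞ = +1.
v=13: a=13^-6·(≡4), b=13^-4·(≡9) mod 13; (4|13)=+1, (9|13)=+1; (−1)^{-6·-4·6}·(+1)^-4·(+1)^-6 = +1.
v=7: a=7^2·(≡4), b=7^1·(≡6) mod 7; (4|7)=+1, (6|7)=-1; (−1)^{2·1·3}·(+1)^1·(-1)^2 = +1.
v=17: a=17^0·(≡4), b=17^-4·(≡11) mod 17; (4|17)=+1, (11|17)=-1; (−1)^{0·-4·8}·(+1)^-4·(-1)^0 = +1.
v=29: a=29^3·(≡12), b=29^2·(≡11) mod 29; (12|29)=-1, (11|29)=-1; (−1)^{3·2·14}·(-1)^2·(-1)^3 = -1.
(-290, 54131 / ℚ) ramifies at {11, 19, 29, 37}: a division algebra.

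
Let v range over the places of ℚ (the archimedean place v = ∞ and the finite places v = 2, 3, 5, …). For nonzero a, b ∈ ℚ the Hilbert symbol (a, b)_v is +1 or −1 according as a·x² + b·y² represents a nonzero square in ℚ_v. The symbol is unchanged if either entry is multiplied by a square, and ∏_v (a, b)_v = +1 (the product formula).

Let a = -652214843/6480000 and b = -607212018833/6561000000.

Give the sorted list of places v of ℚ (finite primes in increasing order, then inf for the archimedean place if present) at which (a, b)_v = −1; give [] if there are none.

[19, inf]

(a, b) ≡ (-646, -17) mod (ℚ^×)²; places V = {2, 3, 5, 7, 17, 19, 29, ∞}.
(a,b)_19: α=1, u≡9; β=2, v≡18 (mod 19); (9|19)=+1, (18|19)=-1; sign (−1)^0·+1^2·-1^1 = -1.
(a,b)_∞: sgn(-646)=−, sgn(-17)=−, so -1.
(a,b)_5: α=-4, u≡4; β=-6, v≡3 (mod 5); (4|5)=+1, (3|5)=-1; sign (−1)^0·+1^-6·-1^-4 = +1.
(a,b)_2: α=-7, β=-6; u≡5, v≡7 (mod 8); ε(u)ε(v)=0·1, αω(v)=-7·0, βω(u)=-6·1; sum ≡ 0  ⇒  +1.
(a,b)_17: α=1, u≡9; β=1, v≡15 (mod 17); (9|17)=+1, (15|17)=+1; sign (−1)^0·+1^1·+1^1 = +1.
(a,b)_29: α=2, u≡3; β=2, v≡8 (mod 29); (3|29)=-1, (8|29)=-1; sign (−1)^0·-1^2·-1^2 = +1.
(a,b)_7: α=4, u≡3; β=6, v≡1 (mod 7); (3|7)=-1, (1|7)=+1; sign (−1)^0·-1^6·+1^4 = +1.
(a,b)_3: α=-4, u≡2; β=-8, v≡1 (mod 3); (2|3)=-1, (1|3)=+1; sign (−1)^0·-1^-8·+1^-4 = +1.
|Ram(-646, -17)| = 2, even; anisotropic at {19, ∞}.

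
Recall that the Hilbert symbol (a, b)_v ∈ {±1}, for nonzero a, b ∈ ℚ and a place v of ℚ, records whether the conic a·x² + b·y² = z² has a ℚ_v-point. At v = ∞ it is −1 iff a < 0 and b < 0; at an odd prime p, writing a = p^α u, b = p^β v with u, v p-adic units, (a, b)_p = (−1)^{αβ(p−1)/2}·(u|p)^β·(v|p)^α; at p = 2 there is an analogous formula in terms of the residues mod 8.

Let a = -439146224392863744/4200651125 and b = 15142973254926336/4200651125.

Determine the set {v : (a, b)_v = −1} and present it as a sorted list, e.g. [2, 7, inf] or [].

(a, b) ≡ (-5, 145) mod (ℚ^×)²; places V = {2, 3, 5, 11, 17, 19, 29, 31, ∞}.
(a,b)_19: α=2, u≡13; β=2, v≡12 (mod 19); (13|19)=-1, (12|19)=-1; sign (−1)^0·-1^2·-1^2 = +1.
(a,b)_17: α=-2, u≡12; β=-2, v≡16 (mod 17); (12|17)=-1, (16|17)=+1; sign (−1)^0·-1^-2·+1^-2 = +1.
(a,b)_29: α=4, u≡28; β=3, v≡1 (mod 29); (28|29)=+1, (1|29)=+1; sign (−1)^0·+1^3·+1^4 = +1.
(a,b)_5: α=-3, u≡4; β=-3, v≡4 (mod 5); (4|5)=+1, (4|5)=+1; sign (−1)^0·+1^-3·+1^-3 = +1.
(a,b)_∞: sgn(-5)=−, sgn(145)=+, so +1.
(a,b)_11: α=-2, u≡6; β=-2, v≡7 (mod 11); (6|11)=-1, (7|11)=-1; sign (−1)^0·-1^-2·-1^-2 = +1.
(a,b)_2: α=18, β=18; u≡3, v≡1 (mod 8); ε(u)ε(v)=1·0, αω(v)=18·0, βω(u)=18·1; sum ≡ 0  ⇒  +1.
(a,b)_3: α=8, u≡1; β=8, v≡1 (mod 3); (1|3)=+1, (1|3)=+1; sign (−1)^0·+1^8·+1^8 = +1.
(a,b)_31: α=-2, u≡12; β=-2, v≡6 (mod 31); (12|31)=-1, (6|31)=-1; sign (−1)^0·-1^-2·-1^-2 = +1.
Ram(a, b) = ∅: the form -5·x² + 145·y² − z² is isotropic over every ℚ_v, so by Hasse–Minkowski it is isotropic over ℚ.

[]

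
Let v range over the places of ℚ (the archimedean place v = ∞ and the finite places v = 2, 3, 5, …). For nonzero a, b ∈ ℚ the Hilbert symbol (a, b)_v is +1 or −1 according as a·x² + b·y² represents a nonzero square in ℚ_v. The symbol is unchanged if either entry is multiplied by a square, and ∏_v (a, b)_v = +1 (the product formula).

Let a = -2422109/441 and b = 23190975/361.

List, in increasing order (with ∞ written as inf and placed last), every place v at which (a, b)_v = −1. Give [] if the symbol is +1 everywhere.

Mod squares: a ≡ -29, b ≡ 103071. Check v ∈ {∞, 2, 3, 5, 7, 17, 19, 29, 43, 47}.
v=3: a=3^-2·(≡1), b=3^3·(≡1) mod 3; (1|3)=+1, (1|3)=+1; (−1)^{-2·3·1}·(+1)^3·(+1)^-2 = +1.
v=17: a=17^4·(≡12), b=17^1·(≡11) mod 17; (12|17)=-1, (11|17)=-1; (−1)^{4·1·8}·(-1)^1·(-1)^4 = -1.
v=47: a=47^0·(≡2), b=47^1·(≡5) mod 47; (2|47)=+1, (5|47)=-1; (−1)^{0·1·23}·(+1)^1·(-1)^0 = +1.
v=5: a=5^0·(≡1), b=5^2·(≡4) mod 5; (1|5)=+1, (4|5)=+1; (−1)^{0·2·2}·(+1)^2·(+1)^0 = +1.
v=19: a=19^0·(≡17), b=19^-2·(≡12) mod 19; (17|19)=+1, (12|19)=-1; (−1)^{0·-2·9}·(+1)^-2·(-1)^0 = +1.
v=43: a=43^0·(≡23), b=43^1·(≡34) mod 43; (23|43)=+1, (34|43)=-1; (−1)^{0·1·21}·(+1)^1·(-1)^0 = +1.
v=∞: -29 < 0 and 103071 > 0  ⇒  (a,b)_∞ = +1.
v=2: v_2(a)=0, v_2(b)=0; units ≡ 3, 7 (mod 8); ε·ε+αω+βω = 1·1+0·0+0·1 ≡ 1  ⇒  (a,b)_2 = -1.
v=7: a=7^-2·(≡5), b=7^0·(≡6) mod 7; (5|7)=-1, (6|7)=-1; (−1)^{-2·0·3}·(-1)^0·(-1)^-2 = +1.
v=29: a=29^1·(≡24), b=29^0·(≡4) mod 29; (24|29)=+1, (4|29)=+1; (−1)^{1·0·14}·(+1)^0·(+1)^1 = +1.
(-29, 103071 / ℚ) ramifies at {2, 17}: a division algebra.

[2, 17]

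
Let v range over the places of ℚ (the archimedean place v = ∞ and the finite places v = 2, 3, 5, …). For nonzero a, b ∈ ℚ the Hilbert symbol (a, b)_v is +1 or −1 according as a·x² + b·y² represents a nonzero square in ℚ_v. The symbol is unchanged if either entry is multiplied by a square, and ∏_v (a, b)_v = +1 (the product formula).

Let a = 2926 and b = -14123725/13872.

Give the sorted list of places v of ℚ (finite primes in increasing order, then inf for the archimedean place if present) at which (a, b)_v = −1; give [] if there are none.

[11, 19, 23, 29]

(a, b) ≡ (2926, -14007) mod (ℚ^×)²; places V = {2, 3, 5, 7, 11, 17, 19, 23, 29, ∞}.
(a,b)_11: α=1, u≡2; β=2, v≡7 (mod 11); (2|11)=-1, (7|11)=-1; sign (−1)^0·-1^2·-1^1 = -1.
(a,b)_17: α=0, u≡2; β=-2, v≡2 (mod 17); (2|17)=+1, (2|17)=+1; sign (−1)^0·+1^-2·+1^0 = +1.
(a,b)_2: α=1, β=-4; u≡7, v≡1 (mod 8); ε(u)ε(v)=1·0, αω(v)=1·0, βω(u)=-4·0; sum ≡ 0  ⇒  +1.
(a,b)_5: α=0, u≡1; β=2, v≡3 (mod 5); (1|5)=+1, (3|5)=-1; sign (−1)^0·+1^2·-1^0 = +1.
(a,b)_∞: sgn(2926)=+, sgn(-14007)=−, so +1.
(a,b)_23: α=0, u≡5; β=1, v≡16 (mod 23); (5|23)=-1, (16|23)=+1; sign (−1)^0·-1^1·+1^0 = -1.
(a,b)_29: α=0, u≡26; β=1, v≡3 (mod 29); (26|29)=-1, (3|29)=-1; sign (−1)^0·-1^1·-1^0 = -1.
(a,b)_3: α=0, u≡1; β=-1, v≡2 (mod 3); (1|3)=+1, (2|3)=-1; sign (−1)^0·+1^-1·-1^0 = +1.
(a,b)_19: α=1, u≡2; β=0, v≡10 (mod 19); (2|19)=-1, (10|19)=-1; sign (−1)^0·-1^0·-1^1 = -1.
(a,b)_7: α=1, u≡5; β=1, v≡1 (mod 7); (5|7)=-1, (1|7)=+1; sign (−1)^1·-1^1·+1^1 = +1.
Ram(2926, -14007) = {11, 19, 23, 29}; no ℚ_11-point on the conic.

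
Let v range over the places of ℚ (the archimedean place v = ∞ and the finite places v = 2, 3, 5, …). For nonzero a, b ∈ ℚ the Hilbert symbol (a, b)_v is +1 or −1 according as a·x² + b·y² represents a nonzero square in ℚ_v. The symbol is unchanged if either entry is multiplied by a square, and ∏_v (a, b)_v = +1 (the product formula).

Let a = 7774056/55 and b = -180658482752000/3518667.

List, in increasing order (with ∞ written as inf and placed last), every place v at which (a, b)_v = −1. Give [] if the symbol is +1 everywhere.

(a, b) ≡ (146630, -378510) mod (ℚ^×)²; places V = {2, 3, 5, 11, 19, 31, 37, 43, ∞}.
(a,b)_19: α=0, u≡11; β=-4, v≡15 (mod 19); (11|19)=+1, (15|19)=-1; sign (−1)^0·+1^-4·-1^0 = +1.
(a,b)_5: α=-1, u≡1; β=3, v≡2 (mod 5); (1|5)=+1, (2|5)=-1; sign (−1)^0·+1^3·-1^-1 = -1.
(a,b)_37: α=0, u≡28; β=1, v≡22 (mod 37); (28|37)=+1, (22|37)=-1; sign (−1)^0·+1^1·-1^0 = +1.
(a,b)_31: α=1, u≡2; β=1, v≡10 (mod 31); (2|31)=+1, (10|31)=+1; sign (−1)^1·+1^1·+1^1 = -1.
(a,b)_3: α=6, u≡2; β=-3, v≡1 (mod 3); (2|3)=-1, (1|3)=+1; sign (−1)^0·-1^-3·+1^6 = -1.
(a,b)_∞: sgn(146630)=+, sgn(-378510)=−, so +1.
(a,b)_2: α=3, β=9; u≡3, v≡1 (mod 8); ε(u)ε(v)=1·0, αω(v)=3·0, βω(u)=9·1; sum ≡ 1  ⇒  -1.
(a,b)_11: α=-1, u≡3; β=3, v≡3 (mod 11); (3|11)=+1, (3|11)=+1; sign (−1)^1·+1^3·+1^-1 = -1.
(a,b)_43: α=1, u≡16; β=2, v≡12 (mod 43); (16|43)=+1, (12|43)=-1; sign (−1)^0·+1^2·-1^1 = -1.
(146630, -378510 / ℚ) ramifies at {2, 3, 5, 11, 31, 43}: a division algebra.

[2, 3, 5, 11, 31, 43]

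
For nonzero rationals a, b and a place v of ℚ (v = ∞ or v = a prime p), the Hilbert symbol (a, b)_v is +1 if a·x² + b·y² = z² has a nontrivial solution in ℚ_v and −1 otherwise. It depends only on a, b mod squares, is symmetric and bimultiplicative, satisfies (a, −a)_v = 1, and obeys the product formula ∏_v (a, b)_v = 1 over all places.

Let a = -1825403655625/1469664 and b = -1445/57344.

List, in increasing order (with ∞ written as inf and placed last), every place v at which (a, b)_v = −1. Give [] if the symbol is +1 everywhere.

(a, b) ≡ (-14, -70) mod (ℚ^×)²; places V = {2, 3, 5, 7, 11, 17, ∞}.
(a,b)_7: α=-1, u≡3; β=-1, v≡2 (mod 7); (3|7)=-1, (2|7)=+1; sign (−1)^1·-1^-1·+1^-1 = +1.
(a,b)_∞: sgn(-14)=−, sgn(-70)=−, so -1.
(a,b)_5: α=4, u≡4; β=1, v≡4 (mod 5); (4|5)=+1, (4|5)=+1; sign (−1)^0·+1^1·+1^4 = +1.
(a,b)_3: α=-8, u≡1; β=0, v≡2 (mod 3); (1|3)=+1, (2|3)=-1; sign (−1)^0·+1^0·-1^-8 = +1.
(a,b)_11: α=2, u≡6; β=0, v≡7 (mod 11); (6|11)=-1, (7|11)=-1; sign (−1)^0·-1^0·-1^2 = +1.
(a,b)_2: α=-5, β=-13; u≡1, v≡5 (mod 8); ε(u)ε(v)=0·0, αω(v)=-5·1, βω(u)=-13·0; sum ≡ 1  ⇒  -1.
(a,b)_17: α=6, u≡3; β=2, v≡4 (mod 17); (3|17)=-1, (4|17)=+1; sign (−1)^0·-1^2·+1^6 = +1.
(-14, -70 / ℚ) ramifies at {2, ∞}: a division algebra.

[2, inf]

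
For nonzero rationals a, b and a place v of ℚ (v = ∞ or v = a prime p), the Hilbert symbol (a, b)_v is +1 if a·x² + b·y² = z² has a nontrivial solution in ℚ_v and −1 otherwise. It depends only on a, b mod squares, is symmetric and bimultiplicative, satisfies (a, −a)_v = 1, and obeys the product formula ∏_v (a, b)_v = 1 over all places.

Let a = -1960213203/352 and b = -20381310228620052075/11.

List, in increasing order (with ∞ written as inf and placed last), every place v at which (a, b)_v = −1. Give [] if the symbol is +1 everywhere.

(a, b) ≡ (-111826, -33) mod (ℚ^×)²; places V = {2, 3, 5, 7, 11, 13, 17, 23, ∞}.
(a,b)_3: α=6, u≡2; β=1, v≡1 (mod 3); (2|3)=-1, (1|3)=+1; sign (−1)^0·-1^1·+1^6 = -1.
(a,b)_13: α=1, u≡4; β=4, v≡7 (mod 13); (4|13)=+1, (7|13)=-1; sign (−1)^0·+1^4·-1^1 = -1.
(a,b)_17: α=1, u≡9; β=2, v≡8 (mod 17); (9|17)=+1, (8|17)=+1; sign (−1)^0·+1^2·+1^1 = +1.
(a,b)_5: α=0, u≡1; β=2, v≡2 (mod 5); (1|5)=+1, (2|5)=-1; sign (−1)^0·+1^2·-1^0 = +1.
(a,b)_∞: sgn(-111826)=−, sgn(-33)=−, so -1.
(a,b)_7: α=0, u≡5; β=6, v≡2 (mod 7); (5|7)=-1, (2|7)=+1; sign (−1)^0·-1^6·+1^0 = +1.
(a,b)_2: α=-5, β=0; u≡7, v≡7 (mod 8); ε(u)ε(v)=1·1, αω(v)=-5·0, βω(u)=0·0; sum ≡ 1  ⇒  -1.
(a,b)_23: α=3, u≡14; β=4, v≡8 (mod 23); (14|23)=-1, (8|23)=+1; sign (−1)^0·-1^4·+1^3 = +1.
(a,b)_11: α=-1, u≡3; β=-1, v≡10 (mod 11); (3|11)=+1, (10|11)=-1; sign (−1)^1·+1^-1·-1^-1 = +1.
|Ram(-111826, -33)| = 4, even; anisotropic at {2, 3, 13, ∞}.

[2, 3, 13, inf]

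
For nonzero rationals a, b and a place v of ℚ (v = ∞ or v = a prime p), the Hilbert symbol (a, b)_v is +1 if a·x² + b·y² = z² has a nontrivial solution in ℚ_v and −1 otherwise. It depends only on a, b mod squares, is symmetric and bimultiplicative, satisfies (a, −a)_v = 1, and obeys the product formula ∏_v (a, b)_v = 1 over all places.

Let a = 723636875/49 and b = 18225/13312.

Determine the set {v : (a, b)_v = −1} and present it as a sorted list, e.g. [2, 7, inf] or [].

[13, 31]

Mod squares: a ≡ 6851, b ≡ 13. Check v ∈ {∞, 2, 3, 5, 7, 13, 17, 31}.
v=3: a=3^0·(≡2), b=3^6·(≡1) mod 3; (2|3)=-1, (1|3)=+1; (−1)^{0·6·1}·(-1)^6·(+1)^0 = +1.
v=13: a=13^3·(≡2), b=13^-1·(≡9) mod 13; (2|13)=-1, (9|13)=+1; (−1)^{3·-1·6}·(-1)^-1·(+1)^3 = -1.
v=∞: 6851 > 0 and 13 > 0  ⇒  (a,b)_∞ = +1.
v=5: a=5^4·(≡1), b=5^2·(≡2) mod 5; (1|5)=+1, (2|5)=-1; (−1)^{4·2·2}·(+1)^2·(-1)^4 = +1.
v=2: v_2(a)=0, v_2(b)=-10; units ≡ 3, 5 (mod 8); ε·ε+αω+βω = 1·0+0·1+-10·1 ≡ 0  ⇒  (a,b)_2 = +1.
v=7: a=7^-2·(≡3), b=7^0·(≡5) mod 7; (3|7)=-1, (5|7)=-1; (−1)^{-2·0·3}·(-1)^0·(-1)^-2 = +1.
v=31: a=31^1·(≡19), b=31^0·(≡26) mod 31; (19|31)=+1, (26|31)=-1; (−1)^{1·0·15}·(+1)^0·(-1)^1 = -1.
v=17: a=17^1·(≡10), b=17^0·(≡1) mod 17; (10|17)=-1, (1|17)=+1; (−1)^{1·0·8}·(-1)^0·(+1)^1 = +1.
Ram(6851, 13) = {13, 31}; no ℚ_13-point on the conic.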